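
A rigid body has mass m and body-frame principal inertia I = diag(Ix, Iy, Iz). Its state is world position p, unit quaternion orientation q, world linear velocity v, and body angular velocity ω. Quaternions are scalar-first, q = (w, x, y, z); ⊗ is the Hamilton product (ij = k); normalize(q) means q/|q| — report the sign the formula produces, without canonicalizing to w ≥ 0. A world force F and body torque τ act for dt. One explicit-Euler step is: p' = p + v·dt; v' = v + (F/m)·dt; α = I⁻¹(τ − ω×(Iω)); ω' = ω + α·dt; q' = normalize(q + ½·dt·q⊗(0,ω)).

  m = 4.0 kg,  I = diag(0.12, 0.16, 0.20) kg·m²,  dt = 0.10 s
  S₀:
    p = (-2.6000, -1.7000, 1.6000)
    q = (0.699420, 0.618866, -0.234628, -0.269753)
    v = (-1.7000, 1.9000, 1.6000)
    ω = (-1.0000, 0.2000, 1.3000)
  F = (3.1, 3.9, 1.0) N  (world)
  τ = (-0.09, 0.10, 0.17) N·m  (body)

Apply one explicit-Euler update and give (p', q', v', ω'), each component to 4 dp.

gyro term ω×Iω = (0.0104, 0.1040, -0.0080)
α = I⁻¹(τ − ω×Iω) = (-0.8367, -0.0250, 0.8900)
ω' = ω + α·dt = (-1.0837, 0.1975, 1.3890)
q⊗(0,ω) = (1.0164705, -0.9504858, -0.3948888, 0.7983912)
q + ½dt·q⊗(0,ω), renormalized = (0.7477, 0.5694, -0.2535, -0.2291)
a = (0.7750, 0.9750, 0.2500)
new position p' = (-2.7700, -1.5100, 1.7600)
new velocity v' = (-1.6225, 1.9975, 1.6250)

p' = (-2.7700, -1.5100, 1.7600)
q' = (0.7477, 0.5694, -0.2535, -0.2291)
v' = (-1.6225, 1.9975, 1.6250)
ω' = (-1.0837, 0.1975, 1.3890)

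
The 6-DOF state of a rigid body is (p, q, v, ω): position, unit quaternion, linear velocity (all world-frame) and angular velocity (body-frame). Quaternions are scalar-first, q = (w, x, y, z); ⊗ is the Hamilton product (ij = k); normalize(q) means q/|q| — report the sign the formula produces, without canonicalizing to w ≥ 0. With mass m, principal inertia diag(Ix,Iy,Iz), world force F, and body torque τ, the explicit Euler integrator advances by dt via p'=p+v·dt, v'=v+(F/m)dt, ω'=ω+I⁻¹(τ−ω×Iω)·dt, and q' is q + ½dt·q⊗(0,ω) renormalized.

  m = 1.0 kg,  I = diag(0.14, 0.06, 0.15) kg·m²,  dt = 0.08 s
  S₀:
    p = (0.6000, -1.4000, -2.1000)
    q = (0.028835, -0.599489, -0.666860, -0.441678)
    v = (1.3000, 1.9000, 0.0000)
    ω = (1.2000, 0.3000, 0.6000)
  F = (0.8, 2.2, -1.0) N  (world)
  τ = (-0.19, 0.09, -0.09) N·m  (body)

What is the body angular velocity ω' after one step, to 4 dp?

gyro term ω×Iω = (0.0162, -0.0072, -0.0288)
(τ − ω×Iω)/I = (-1.4729, 1.6200, -0.4080)
ω + α·dt = (1.0822, 0.4296, 0.5674)

ω' = (1.0822, 0.4296, 0.5674)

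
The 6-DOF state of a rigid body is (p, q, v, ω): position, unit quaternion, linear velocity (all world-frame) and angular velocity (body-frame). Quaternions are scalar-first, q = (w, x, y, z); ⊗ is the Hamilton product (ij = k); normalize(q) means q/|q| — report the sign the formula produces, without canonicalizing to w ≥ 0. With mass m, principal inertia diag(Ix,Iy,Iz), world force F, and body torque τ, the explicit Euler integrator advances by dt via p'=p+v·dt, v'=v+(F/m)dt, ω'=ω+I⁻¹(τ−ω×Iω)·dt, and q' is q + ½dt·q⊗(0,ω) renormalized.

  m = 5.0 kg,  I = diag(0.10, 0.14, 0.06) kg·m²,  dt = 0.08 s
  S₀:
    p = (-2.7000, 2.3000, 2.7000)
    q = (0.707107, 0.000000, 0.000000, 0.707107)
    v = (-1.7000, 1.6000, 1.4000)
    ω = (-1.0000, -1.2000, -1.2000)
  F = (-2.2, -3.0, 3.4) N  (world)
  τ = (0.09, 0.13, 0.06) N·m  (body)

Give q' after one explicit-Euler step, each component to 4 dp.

q' = (0.7388, 0.0056, -0.0620, 0.6711)

2q̇ = q⊗(0,ω) = (0.8485284, 0.1414214, -1.5556354, -0.8485284)
q + ½dt·q⊗(0,ω), renormalized = (0.7388, 0.0056, -0.0620, 0.6711)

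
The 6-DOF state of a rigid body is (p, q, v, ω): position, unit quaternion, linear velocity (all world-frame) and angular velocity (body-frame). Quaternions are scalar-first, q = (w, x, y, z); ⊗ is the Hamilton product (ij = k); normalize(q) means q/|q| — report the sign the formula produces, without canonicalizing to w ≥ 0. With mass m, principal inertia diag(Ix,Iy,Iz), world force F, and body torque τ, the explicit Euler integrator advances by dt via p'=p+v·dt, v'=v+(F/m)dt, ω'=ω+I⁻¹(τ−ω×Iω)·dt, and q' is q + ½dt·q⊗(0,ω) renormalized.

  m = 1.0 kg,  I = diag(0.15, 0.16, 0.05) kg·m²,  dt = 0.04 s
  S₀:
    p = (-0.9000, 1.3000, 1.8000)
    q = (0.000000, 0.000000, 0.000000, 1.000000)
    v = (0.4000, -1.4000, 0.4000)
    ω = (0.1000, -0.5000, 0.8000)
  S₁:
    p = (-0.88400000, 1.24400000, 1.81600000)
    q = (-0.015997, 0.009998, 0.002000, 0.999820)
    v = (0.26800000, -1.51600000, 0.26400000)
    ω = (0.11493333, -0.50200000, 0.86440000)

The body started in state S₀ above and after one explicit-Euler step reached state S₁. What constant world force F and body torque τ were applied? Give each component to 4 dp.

F = (-3.3000, -2.9000, -3.4000)
τ = (0.1000, 0.0000, 0.0800)

Δω = ω₁−ω₀ = (0.01493333, -0.00200000, 0.06440000)
I·α + gyro = (0.1000, 0.0000, 0.0800)
Δv = v₁−v₀ = (-0.13200000, -0.11600000, -0.13600000)
applied force F = (-3.3000, -2.9000, -3.4000)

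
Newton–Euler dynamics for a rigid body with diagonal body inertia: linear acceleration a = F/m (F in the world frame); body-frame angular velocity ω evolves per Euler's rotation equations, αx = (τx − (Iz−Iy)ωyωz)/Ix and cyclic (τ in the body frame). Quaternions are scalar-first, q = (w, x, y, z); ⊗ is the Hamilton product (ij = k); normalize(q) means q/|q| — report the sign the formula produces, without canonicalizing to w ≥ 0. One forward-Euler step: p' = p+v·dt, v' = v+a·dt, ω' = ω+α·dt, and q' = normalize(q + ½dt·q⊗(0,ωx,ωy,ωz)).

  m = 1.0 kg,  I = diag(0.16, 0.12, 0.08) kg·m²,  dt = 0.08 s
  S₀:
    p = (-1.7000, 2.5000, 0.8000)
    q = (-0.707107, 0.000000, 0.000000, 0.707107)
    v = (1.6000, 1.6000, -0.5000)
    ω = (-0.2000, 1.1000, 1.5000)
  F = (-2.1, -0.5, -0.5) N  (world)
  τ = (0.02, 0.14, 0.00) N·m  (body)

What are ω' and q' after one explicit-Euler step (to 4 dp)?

ω' = (-0.1570, 1.2093, 1.4912)
q' = (-0.7474, -0.0254, -0.0367, 0.6628)

angular accel α = (0.5375, 1.3667, -0.1100)
ω' = ω + α·dt = (-0.1570, 1.2093, 1.4912)
q⊗(0,ω) = (-1.0606605, -0.6363963, -0.9192391, -1.0606605)
q' = normalize(q + ½dt·q⊗(0,ω)) = (-0.7474, -0.0254, -0.0367, 0.6628)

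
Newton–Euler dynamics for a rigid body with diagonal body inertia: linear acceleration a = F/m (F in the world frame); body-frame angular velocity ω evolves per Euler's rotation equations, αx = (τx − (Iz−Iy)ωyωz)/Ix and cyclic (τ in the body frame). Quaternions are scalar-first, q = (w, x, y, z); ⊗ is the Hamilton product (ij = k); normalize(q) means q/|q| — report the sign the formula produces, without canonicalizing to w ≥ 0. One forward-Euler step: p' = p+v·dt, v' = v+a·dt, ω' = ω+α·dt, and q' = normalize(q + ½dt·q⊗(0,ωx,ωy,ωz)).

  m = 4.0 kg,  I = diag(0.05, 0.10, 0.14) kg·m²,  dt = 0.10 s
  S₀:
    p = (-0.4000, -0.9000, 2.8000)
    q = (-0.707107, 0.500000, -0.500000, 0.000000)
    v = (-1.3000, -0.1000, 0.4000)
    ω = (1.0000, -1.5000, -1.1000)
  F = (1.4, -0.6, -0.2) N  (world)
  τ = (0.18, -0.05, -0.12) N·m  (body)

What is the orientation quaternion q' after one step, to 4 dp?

q⊗(0,ω) = (-1.2500000, -0.1571070, 1.6106605, 0.5278177)
q + ½dt·q⊗(0,ω), renormalized = (-0.7654, 0.4894, -0.4171, 0.0262)

q' = (-0.7654, 0.4894, -0.4171, 0.0262)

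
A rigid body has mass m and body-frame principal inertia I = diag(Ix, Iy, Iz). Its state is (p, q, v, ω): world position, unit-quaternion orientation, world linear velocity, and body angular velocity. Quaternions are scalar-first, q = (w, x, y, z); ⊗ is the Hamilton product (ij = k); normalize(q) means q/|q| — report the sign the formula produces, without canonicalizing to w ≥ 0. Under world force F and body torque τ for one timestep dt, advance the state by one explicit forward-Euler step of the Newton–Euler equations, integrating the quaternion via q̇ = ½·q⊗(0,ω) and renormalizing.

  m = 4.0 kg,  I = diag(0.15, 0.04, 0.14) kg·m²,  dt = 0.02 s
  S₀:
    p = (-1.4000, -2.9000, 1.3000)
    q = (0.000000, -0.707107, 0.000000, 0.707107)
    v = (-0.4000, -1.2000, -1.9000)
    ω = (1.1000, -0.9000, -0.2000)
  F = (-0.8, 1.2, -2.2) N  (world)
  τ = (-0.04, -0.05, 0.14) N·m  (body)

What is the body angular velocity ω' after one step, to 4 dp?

ω' = (1.0923, -0.9239, -0.1956)

α = I⁻¹(τ − ω×Iω) = (-0.3867, -1.1950, 0.2221)
ω' = ω + α·dt = (1.0923, -0.9239, -0.1956)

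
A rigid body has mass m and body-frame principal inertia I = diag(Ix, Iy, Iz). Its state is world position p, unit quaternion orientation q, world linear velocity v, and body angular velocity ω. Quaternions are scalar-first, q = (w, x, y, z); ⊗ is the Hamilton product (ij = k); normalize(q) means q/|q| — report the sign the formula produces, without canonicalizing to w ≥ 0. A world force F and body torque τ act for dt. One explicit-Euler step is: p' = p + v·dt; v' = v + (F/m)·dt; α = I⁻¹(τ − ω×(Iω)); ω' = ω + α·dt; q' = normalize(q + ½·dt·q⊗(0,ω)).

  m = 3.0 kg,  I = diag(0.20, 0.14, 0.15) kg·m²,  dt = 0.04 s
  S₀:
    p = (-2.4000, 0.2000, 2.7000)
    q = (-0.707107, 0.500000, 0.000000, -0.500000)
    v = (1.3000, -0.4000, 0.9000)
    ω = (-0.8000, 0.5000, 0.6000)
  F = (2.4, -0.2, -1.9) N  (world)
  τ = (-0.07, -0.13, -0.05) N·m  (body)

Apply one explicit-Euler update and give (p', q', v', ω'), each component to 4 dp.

p' = (-2.3480, 0.1840, 2.7360)
q' = (-0.6929, 0.5162, -0.0051, -0.5034)
v' = (1.3320, -0.4027, 0.8747)
ω' = (-0.8146, 0.4697, 0.5803)

linear accel F/m = (0.8000, -0.0667, -0.6333)
p + v·dt = (-2.3480, 0.1840, 2.7360)
v' = v + a·dt = (1.3320, -0.4027, 0.8747)
α = I⁻¹(τ − ω×Iω) = (-0.3650, -0.7571, -0.4933)
ω + α·dt = (-0.8146, 0.4697, 0.5803)
Hamilton product q⊗(0,ω) = (0.7000000, 0.8156856, -0.2535535, -0.1742642)
updated quaternion q' = (-0.6929, 0.5162, -0.0051, -0.5034)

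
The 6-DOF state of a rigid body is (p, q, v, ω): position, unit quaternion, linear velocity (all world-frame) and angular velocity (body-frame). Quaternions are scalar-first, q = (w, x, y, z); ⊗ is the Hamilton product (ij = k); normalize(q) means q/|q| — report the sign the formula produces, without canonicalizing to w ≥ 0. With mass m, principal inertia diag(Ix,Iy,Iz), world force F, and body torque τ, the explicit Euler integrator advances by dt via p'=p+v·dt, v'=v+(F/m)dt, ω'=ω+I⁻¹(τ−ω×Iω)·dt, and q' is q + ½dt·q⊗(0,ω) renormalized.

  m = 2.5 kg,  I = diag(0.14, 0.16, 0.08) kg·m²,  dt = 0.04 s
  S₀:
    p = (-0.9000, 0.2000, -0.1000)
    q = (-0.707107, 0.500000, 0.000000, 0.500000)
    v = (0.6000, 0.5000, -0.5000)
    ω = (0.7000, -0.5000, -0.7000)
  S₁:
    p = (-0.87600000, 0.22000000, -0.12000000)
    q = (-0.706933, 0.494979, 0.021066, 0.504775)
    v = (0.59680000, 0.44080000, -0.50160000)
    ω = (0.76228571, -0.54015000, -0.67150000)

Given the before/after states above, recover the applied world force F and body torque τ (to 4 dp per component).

v₁ − v₀ = (-0.00320000, -0.05920000, -0.00160000)
m·(v₁−v₀)/dt = (-0.2000, -3.7000, -0.1000)
ω₁ − ω₀ = (0.06228571, -0.04015000, 0.02850000)
precession coupling = (-0.0280, -0.0294, -0.0070)
I·α + gyro = (0.1900, -0.1900, 0.0500)

F = (-0.2000, -3.7000, -0.1000)
τ = (0.1900, -0.1900, 0.0500)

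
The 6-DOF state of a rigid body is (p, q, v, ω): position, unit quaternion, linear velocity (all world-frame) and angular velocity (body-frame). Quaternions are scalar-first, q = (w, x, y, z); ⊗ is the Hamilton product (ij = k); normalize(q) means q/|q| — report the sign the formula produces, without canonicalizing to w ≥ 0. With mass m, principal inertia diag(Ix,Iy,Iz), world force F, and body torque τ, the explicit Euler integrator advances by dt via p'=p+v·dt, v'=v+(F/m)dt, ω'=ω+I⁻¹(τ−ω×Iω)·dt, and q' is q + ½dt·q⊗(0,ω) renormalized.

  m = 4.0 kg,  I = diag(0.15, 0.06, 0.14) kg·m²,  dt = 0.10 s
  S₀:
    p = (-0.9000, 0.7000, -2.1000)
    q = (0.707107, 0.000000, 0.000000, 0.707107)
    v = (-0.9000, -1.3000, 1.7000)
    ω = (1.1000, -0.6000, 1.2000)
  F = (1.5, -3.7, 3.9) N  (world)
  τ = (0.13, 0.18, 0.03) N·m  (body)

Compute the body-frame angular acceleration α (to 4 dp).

α = (1.2507, 2.7800, -0.2100)

ω×(Iω) gyroscopic = (-0.0576, 0.0132, 0.0594)
angular accel α = (1.2507, 2.7800, -0.2100)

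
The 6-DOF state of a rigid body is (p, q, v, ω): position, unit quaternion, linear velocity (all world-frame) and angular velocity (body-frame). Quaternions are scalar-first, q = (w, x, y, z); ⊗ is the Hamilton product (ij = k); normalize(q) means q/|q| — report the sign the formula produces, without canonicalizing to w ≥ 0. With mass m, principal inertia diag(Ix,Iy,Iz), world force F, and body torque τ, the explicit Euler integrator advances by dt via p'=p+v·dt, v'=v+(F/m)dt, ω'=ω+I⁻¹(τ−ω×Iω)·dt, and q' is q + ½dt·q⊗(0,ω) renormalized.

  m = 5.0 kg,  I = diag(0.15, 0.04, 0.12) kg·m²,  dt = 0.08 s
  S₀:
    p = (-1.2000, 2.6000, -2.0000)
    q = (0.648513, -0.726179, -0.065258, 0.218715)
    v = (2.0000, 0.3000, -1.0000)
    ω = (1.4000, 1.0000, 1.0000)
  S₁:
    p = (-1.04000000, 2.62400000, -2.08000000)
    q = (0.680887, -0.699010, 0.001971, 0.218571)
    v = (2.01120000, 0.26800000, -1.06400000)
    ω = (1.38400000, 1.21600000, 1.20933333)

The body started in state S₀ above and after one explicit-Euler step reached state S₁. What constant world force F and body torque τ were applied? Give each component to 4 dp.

F = (0.7000, -2.0000, -4.0000)
τ = (0.0500, 0.1500, 0.1600)

rate change Δω = (-0.01600000, 0.21600000, 0.20933333)
precession coupling = (0.0800, 0.0420, -0.1540)
applied torque τ = (0.0500, 0.1500, 0.1600)
v₁ − v₀ = (0.01120000, -0.03200000, -0.06400000)
F = m·Δv/dt = (0.7000, -2.0000, -4.0000)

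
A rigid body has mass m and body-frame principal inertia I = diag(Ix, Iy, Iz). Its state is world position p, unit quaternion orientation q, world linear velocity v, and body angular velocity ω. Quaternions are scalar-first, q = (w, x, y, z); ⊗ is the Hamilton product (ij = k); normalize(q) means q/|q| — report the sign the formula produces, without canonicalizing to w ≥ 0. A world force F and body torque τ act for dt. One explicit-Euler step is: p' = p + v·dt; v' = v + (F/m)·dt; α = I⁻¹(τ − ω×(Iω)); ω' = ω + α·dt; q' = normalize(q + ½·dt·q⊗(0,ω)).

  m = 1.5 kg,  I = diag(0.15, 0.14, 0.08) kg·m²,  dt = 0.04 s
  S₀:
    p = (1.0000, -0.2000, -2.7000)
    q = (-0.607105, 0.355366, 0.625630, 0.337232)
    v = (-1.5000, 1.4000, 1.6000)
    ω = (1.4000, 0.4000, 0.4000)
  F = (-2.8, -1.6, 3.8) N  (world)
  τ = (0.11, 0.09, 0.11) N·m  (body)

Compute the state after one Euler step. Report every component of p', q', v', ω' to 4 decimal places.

ω×(Iω) gyroscopic = (-0.0096, 0.0392, -0.0056)
(τ − ω×Iω)/I = (0.7973, 0.3629, 1.4450)
ω' = ω + α·dt = (1.4319, 0.4145, 0.4578)
Hamilton product q⊗(0,ω) = (-0.8826572, -0.7345878, 0.0871364, -0.9765776)
q + ½dt·q⊗(0,ω), renormalized = (-0.6245, 0.3405, 0.6271, 0.3176)
p + v·dt = (0.9400, -0.1440, -2.6360)
v' = v + a·dt = (-1.5747, 1.3573, 1.7013)

p' = (0.9400, -0.1440, -2.6360)
q' = (-0.6245, 0.3405, 0.6271, 0.3176)
v' = (-1.5747, 1.3573, 1.7013)
ω' = (1.4319, 0.4145, 0.4578)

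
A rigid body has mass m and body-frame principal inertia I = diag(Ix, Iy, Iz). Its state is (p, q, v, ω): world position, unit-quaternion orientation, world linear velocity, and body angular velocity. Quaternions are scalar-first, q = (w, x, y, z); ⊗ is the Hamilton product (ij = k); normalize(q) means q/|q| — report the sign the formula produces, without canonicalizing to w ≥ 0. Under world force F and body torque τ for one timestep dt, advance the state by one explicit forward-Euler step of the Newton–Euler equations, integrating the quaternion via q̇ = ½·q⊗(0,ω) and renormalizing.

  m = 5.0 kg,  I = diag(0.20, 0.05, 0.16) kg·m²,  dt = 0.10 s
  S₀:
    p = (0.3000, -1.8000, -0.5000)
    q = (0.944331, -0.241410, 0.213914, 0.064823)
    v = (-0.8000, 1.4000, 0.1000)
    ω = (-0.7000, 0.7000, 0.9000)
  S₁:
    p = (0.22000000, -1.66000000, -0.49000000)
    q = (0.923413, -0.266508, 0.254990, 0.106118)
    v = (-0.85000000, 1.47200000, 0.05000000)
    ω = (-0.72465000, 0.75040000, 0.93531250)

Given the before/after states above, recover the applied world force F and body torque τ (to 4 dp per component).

Δω = ω₁−ω₀ = (-0.02465000, 0.05040000, 0.03531250)
ω₀×(Iω₀) = (0.0693, -0.0252, 0.0735)
I·α + gyro = (0.0200, 0.0000, 0.1300)
Δv = v₁−v₀ = (-0.05000000, 0.07200000, -0.05000000)
m·(v₁−v₀)/dt = (-2.5000, 3.6000, -2.5000)

F = (-2.5000, 3.6000, -2.5000)
τ = (0.0200, 0.0000, 0.1300)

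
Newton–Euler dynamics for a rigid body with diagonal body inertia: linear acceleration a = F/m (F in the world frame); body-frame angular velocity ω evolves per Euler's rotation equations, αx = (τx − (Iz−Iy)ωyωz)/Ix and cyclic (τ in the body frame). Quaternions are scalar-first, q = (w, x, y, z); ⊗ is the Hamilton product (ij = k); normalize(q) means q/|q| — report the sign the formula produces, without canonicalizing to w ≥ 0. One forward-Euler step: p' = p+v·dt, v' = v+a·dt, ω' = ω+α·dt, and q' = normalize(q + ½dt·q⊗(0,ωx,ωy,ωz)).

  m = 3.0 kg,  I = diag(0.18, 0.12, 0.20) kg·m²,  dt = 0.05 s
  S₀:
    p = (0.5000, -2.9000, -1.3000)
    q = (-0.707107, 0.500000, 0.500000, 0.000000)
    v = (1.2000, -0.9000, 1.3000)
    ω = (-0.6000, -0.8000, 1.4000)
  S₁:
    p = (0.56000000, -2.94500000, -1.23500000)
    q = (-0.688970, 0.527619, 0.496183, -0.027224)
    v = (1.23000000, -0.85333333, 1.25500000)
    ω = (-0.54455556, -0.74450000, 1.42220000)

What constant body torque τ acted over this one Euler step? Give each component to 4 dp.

τ = (0.1100, 0.1500, 0.0600)

Δω = ω₁−ω₀ = (0.05544444, 0.05550000, 0.02220000)
gyro term ω₀×Iω₀ = (-0.0896, 0.0168, -0.0288)
applied torque τ = (0.1100, 0.1500, 0.0600)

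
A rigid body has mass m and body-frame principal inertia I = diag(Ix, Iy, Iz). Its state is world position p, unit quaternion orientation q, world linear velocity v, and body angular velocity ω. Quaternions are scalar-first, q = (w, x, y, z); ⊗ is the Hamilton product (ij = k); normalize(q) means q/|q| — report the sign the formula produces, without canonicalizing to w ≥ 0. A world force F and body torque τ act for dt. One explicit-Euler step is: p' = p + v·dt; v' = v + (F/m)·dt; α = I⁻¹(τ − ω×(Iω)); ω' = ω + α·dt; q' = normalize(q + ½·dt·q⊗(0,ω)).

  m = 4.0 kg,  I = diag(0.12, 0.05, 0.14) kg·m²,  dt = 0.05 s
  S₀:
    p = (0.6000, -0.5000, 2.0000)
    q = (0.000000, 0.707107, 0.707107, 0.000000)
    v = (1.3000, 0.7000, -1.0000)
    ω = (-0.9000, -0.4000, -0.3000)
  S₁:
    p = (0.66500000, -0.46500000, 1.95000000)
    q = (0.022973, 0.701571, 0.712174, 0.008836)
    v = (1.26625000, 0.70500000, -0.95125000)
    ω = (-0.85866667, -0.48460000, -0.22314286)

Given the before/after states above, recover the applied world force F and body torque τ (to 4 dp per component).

rate change Δω = (0.04133333, -0.08460000, 0.07685714)
precession coupling = (0.0108, -0.0054, -0.0252)
τ = I·(Δω/dt) + ω₀×(Iω₀) = (0.1100, -0.0900, 0.1900)
velocity change Δv = (-0.03375000, 0.00500000, 0.04875000)
applied force F = (-2.7000, 0.4000, 3.9000)

F = (-2.7000, 0.4000, 3.9000)
τ = (0.1100, -0.0900, 0.1900)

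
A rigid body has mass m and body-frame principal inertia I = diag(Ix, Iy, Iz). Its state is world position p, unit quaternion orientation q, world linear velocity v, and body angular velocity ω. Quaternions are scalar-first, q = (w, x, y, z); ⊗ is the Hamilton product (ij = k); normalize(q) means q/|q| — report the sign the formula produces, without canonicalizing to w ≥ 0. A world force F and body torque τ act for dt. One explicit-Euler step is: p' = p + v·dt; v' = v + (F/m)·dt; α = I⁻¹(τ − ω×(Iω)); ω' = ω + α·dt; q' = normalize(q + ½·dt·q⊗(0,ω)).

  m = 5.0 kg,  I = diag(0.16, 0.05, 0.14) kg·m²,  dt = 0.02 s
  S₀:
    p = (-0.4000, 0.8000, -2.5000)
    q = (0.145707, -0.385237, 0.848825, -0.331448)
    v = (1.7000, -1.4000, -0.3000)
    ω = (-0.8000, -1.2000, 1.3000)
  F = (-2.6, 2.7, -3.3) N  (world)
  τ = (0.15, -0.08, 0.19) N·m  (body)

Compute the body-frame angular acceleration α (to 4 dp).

precession coupling ω×(Iω) = (-0.1404, -0.0208, -0.1056)
(τ − ω×Iω)/I = (1.8150, -1.1840, 2.1114)

α = (1.8150, -1.1840, 2.1114)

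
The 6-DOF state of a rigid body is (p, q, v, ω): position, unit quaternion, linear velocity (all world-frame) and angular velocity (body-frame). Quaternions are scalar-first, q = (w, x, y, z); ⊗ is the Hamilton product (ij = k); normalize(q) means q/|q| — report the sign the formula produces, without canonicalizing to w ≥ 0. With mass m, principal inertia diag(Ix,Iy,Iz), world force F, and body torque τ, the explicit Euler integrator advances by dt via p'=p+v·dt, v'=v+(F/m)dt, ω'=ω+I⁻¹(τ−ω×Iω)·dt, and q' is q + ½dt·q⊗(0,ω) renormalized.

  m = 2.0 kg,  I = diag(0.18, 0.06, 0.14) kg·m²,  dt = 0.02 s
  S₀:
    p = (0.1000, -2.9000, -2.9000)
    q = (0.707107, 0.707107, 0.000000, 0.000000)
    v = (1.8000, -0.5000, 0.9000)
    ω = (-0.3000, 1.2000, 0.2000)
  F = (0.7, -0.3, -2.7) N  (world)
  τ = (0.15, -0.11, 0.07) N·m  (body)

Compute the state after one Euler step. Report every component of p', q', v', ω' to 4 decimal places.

gyro term ω×Iω = (0.0192, -0.0024, 0.0432)
α = I⁻¹(τ − ω×Iω) = (0.7267, -1.7933, 0.1914)
ω + α·dt = (-0.2855, 1.1641, 0.2038)
2q̇ = q⊗(0,ω) = (0.2121321, -0.2121321, 0.7071070, 0.9899498)
q' = normalize(q + ½dt·q⊗(0,ω)) = (0.7092, 0.7049, 0.0071, 0.0099)
a = F/m = (0.3500, -0.1500, -1.3500)
p + v·dt = (0.1360, -2.9100, -2.8820)
v + (F/m)dt = (1.8070, -0.5030, 0.8730)

p' = (0.1360, -2.9100, -2.8820)
q' = (0.7092, 0.7049, 0.0071, 0.0099)
v' = (1.8070, -0.5030, 0.8730)
ω' = (-0.2855, 1.1641, 0.2038)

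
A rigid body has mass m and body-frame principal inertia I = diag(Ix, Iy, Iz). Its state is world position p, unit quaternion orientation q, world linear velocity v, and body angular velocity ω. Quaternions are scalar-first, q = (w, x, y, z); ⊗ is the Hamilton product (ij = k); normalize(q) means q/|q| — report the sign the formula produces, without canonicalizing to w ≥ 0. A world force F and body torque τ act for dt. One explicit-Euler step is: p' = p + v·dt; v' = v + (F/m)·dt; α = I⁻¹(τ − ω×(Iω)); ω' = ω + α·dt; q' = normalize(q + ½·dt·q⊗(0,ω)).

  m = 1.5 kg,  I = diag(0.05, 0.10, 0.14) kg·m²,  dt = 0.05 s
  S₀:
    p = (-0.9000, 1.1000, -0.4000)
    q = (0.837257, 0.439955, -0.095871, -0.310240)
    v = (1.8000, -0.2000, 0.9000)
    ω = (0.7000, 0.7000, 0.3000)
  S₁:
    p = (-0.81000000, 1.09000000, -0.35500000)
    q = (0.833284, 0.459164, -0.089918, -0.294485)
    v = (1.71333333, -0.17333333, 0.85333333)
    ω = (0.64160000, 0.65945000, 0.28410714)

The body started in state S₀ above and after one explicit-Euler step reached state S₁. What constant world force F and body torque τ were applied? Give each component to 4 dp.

F = (-2.6000, 0.8000, -1.4000)
τ = (-0.0500, -0.1000, -0.0200)

Δω = ω₁−ω₀ = (-0.05840000, -0.04055000, -0.01589286)
I·α + gyro = (-0.0500, -0.1000, -0.0200)
v₁ − v₀ = (-0.08666667, 0.02666667, -0.04666667)
m·(v₁−v₀)/dt = (-2.6000, 0.8000, -1.4000)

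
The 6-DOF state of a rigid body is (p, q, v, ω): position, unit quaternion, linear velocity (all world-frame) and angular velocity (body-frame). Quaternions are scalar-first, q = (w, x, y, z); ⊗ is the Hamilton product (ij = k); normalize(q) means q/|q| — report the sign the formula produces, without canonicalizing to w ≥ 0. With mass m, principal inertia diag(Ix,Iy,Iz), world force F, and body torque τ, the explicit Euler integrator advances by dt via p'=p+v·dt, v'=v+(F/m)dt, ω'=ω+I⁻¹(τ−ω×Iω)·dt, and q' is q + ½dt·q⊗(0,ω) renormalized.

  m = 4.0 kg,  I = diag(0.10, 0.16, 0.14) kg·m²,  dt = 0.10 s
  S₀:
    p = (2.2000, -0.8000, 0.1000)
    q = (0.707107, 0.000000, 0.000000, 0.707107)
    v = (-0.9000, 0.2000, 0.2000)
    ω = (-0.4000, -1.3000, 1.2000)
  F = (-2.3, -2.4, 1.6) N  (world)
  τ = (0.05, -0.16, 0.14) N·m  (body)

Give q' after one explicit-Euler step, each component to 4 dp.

q⊗(0,ω) = (-0.8485284, 0.6363963, -1.2020819, 0.8485284)
q' = normalize(q + ½dt·q⊗(0,ω)) = (0.6620, 0.0317, -0.0599, 0.7465)

q' = (0.6620, 0.0317, -0.0599, 0.7465)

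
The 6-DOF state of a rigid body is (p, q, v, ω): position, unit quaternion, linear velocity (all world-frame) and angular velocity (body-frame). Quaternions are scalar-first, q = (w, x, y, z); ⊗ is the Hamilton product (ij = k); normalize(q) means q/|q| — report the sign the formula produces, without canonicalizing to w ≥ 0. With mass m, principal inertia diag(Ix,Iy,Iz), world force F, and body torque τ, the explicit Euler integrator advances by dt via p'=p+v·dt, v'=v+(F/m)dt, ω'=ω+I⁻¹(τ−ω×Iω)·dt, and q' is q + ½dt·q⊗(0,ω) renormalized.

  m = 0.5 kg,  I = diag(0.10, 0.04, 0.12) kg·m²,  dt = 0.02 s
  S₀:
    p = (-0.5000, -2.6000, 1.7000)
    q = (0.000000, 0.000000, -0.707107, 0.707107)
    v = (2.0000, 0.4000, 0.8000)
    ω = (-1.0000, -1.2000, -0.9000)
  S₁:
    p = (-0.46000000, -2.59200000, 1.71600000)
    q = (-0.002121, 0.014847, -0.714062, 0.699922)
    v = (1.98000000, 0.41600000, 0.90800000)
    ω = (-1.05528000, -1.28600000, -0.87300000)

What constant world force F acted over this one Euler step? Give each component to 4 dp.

F = (-0.5000, 0.4000, 2.7000)

velocity change Δv = (-0.02000000, 0.01600000, 0.10800000)
F = m·Δv/dt = (-0.5000, 0.4000, 2.7000)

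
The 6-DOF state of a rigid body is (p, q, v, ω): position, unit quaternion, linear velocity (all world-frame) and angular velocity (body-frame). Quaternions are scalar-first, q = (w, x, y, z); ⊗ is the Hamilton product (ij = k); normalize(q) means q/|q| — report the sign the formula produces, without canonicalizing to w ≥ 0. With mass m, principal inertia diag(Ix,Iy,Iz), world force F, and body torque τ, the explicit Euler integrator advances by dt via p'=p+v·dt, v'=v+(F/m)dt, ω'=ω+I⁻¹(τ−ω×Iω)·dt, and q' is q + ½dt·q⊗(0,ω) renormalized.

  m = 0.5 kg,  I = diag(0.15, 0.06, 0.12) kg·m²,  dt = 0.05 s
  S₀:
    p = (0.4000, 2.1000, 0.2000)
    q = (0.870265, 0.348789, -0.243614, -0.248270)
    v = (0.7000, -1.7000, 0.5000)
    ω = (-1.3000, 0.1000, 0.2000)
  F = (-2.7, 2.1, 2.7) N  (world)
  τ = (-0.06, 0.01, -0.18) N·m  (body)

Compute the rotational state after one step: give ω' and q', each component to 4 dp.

ω' = (-1.3204, 0.1148, 0.1201)
q' = (0.8830, 0.3197, -0.2350, -0.2508)

gyro term ω×Iω = (0.0012, -0.0078, 0.0117)
(τ − ω×Iω)/I = (-0.4080, 0.2967, -1.5975)
ω' = ω + α·dt = (-1.3204, 0.1148, 0.1201)
Hamilton product q⊗(0,ω) = (0.5274411, -1.1552403, 0.3400197, -0.1077663)
q' = normalize(q + ½dt·q⊗(0,ω)) = (0.8830, 0.3197, -0.2350, -0.2508)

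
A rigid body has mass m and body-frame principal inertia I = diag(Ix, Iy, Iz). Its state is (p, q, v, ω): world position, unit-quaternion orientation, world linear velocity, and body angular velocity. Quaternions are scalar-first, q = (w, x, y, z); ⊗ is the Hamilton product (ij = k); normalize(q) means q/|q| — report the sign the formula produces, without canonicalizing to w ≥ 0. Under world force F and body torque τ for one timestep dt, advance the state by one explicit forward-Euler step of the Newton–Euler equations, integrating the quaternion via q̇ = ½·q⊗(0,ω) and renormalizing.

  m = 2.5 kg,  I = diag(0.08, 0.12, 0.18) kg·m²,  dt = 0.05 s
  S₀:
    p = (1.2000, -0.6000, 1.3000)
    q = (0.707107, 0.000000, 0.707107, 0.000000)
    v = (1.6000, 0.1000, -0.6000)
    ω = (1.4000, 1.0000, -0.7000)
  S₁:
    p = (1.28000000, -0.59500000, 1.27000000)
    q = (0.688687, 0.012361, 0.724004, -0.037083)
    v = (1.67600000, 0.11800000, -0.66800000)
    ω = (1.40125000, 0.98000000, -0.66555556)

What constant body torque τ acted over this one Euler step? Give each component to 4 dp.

ω₁ − ω₀ = (0.00125000, -0.02000000, 0.03444444)
precession coupling = (-0.0420, 0.0980, 0.0560)
I·α + gyro = (-0.0400, 0.0500, 0.1800)

τ = (-0.0400, 0.0500, 0.1800)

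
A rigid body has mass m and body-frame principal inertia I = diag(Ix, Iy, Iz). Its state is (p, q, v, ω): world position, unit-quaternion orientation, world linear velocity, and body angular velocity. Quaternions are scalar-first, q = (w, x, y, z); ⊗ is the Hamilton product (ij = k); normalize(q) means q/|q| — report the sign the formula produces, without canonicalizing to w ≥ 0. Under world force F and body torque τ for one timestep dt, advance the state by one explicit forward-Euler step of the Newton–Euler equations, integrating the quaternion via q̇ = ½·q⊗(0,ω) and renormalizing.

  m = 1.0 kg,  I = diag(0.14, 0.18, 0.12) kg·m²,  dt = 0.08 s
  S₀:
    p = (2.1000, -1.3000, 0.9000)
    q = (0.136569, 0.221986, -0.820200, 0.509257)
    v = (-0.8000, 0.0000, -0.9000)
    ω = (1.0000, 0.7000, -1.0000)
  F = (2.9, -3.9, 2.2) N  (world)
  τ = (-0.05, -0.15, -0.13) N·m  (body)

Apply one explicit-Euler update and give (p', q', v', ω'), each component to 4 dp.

p' = (2.0360, -1.3000, 0.8280)
q' = (0.1707, 0.2455, -0.7856, 0.5417)
v' = (-0.5680, -0.3120, -0.7240)
ω' = (0.9474, 0.6422, -1.1053)

α = I⁻¹(τ − ω×Iω) = (-0.6571, -0.7222, -1.3167)
new body rate ω' = (0.9474, 0.6422, -1.1053)
q⊗(0,ω) = (0.8614110, 0.6002891, 0.8268413, 0.8390212)
q' = normalize(q + ½dt·q⊗(0,ω)) = (0.1707, 0.2455, -0.7856, 0.5417)
a = F/m = (2.9000, -3.9000, 2.2000)
p + v·dt = (2.0360, -1.3000, 0.8280)
v' = v + a·dt = (-0.5680, -0.3120, -0.7240)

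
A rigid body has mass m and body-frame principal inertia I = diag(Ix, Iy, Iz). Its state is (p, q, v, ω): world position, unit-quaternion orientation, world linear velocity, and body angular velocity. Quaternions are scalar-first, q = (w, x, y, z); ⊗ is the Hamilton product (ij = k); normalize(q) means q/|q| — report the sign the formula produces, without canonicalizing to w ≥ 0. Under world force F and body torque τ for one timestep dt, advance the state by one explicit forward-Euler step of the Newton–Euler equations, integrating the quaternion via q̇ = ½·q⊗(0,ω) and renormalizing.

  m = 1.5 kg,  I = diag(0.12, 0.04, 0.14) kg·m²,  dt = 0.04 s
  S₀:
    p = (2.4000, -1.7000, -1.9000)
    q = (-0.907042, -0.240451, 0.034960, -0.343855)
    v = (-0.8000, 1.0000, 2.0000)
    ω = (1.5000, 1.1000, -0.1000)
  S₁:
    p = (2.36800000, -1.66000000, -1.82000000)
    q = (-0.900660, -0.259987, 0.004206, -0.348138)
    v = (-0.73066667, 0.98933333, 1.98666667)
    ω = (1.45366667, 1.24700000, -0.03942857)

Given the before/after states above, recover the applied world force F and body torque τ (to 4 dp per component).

F = (2.6000, -0.4000, -0.5000)
τ = (-0.1500, 0.1500, 0.0800)

Δv = v₁−v₀ = (0.06933333, -0.01066667, -0.01333333)
applied force F = (2.6000, -0.4000, -0.5000)
rate change Δω = (-0.04633333, 0.14700000, 0.06057143)
ω₀×(Iω₀) = (-0.0110, 0.0030, -0.1320)
applied torque τ = (-0.1500, 0.1500, 0.0800)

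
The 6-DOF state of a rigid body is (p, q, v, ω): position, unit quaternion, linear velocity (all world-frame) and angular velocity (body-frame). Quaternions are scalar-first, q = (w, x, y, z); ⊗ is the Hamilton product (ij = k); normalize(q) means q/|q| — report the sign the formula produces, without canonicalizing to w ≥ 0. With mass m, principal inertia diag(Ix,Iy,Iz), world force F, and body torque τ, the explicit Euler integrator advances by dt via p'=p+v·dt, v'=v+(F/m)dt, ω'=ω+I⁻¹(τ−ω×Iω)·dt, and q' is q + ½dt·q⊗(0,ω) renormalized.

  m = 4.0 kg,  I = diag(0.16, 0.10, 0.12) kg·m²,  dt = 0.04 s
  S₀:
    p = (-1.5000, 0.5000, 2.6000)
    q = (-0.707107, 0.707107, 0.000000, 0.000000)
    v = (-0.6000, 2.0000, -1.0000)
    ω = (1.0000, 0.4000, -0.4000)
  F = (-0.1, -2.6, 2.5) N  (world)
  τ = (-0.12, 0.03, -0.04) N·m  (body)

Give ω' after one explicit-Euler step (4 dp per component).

α = I⁻¹(τ − ω×Iω) = (-0.7300, 0.4600, -0.1333)
new body rate ω' = (0.9708, 0.4184, -0.4053)

ω' = (0.9708, 0.4184, -0.4053)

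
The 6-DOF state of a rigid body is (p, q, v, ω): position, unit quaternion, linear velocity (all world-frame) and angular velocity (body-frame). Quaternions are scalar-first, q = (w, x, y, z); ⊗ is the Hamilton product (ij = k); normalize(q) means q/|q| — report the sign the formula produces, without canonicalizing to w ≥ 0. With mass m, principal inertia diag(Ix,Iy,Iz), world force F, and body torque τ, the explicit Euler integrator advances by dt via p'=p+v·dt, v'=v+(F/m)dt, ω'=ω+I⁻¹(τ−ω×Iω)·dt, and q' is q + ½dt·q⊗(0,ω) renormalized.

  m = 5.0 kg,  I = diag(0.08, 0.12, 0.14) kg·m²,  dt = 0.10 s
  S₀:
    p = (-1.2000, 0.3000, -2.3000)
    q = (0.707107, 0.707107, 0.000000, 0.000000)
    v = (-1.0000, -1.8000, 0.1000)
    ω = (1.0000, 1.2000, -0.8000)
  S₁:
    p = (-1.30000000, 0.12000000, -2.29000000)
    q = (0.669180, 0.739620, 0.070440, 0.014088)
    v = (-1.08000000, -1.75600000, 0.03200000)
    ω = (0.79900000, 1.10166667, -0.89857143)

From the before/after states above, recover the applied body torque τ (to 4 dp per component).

τ = (-0.1800, -0.0700, -0.0900)

ω₁ − ω₀ = (-0.20100000, -0.09833333, -0.09857143)
precession coupling = (-0.0192, 0.0480, 0.0480)
applied torque τ = (-0.1800, -0.0700, -0.0900)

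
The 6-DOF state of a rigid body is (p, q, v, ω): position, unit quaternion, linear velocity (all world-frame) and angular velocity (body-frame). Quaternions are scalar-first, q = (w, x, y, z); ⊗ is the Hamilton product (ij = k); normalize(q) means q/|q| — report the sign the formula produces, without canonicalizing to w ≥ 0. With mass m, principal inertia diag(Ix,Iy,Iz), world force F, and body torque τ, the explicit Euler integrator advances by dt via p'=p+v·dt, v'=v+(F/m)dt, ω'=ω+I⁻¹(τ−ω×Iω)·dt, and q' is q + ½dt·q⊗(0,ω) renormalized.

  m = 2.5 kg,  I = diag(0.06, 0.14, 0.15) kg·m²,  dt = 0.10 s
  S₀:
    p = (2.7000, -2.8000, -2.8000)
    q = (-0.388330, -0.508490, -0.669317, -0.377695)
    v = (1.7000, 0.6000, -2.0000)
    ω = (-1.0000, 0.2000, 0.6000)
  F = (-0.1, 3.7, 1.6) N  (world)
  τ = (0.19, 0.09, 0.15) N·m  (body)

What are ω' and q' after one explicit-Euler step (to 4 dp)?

(τ − ω×Iω)/I = (3.1467, 0.2571, 1.1067)
ω + α·dt = (-0.6853, 0.2257, 0.7107)
q⊗(0,ω) = (-0.1480096, 0.0622788, 0.6051230, -1.0040130)
updated quaternion q' = (-0.3950, -0.5045, -0.6379, -0.4271)

ω' = (-0.6853, 0.2257, 0.7107)
q' = (-0.3950, -0.5045, -0.6379, -0.4271)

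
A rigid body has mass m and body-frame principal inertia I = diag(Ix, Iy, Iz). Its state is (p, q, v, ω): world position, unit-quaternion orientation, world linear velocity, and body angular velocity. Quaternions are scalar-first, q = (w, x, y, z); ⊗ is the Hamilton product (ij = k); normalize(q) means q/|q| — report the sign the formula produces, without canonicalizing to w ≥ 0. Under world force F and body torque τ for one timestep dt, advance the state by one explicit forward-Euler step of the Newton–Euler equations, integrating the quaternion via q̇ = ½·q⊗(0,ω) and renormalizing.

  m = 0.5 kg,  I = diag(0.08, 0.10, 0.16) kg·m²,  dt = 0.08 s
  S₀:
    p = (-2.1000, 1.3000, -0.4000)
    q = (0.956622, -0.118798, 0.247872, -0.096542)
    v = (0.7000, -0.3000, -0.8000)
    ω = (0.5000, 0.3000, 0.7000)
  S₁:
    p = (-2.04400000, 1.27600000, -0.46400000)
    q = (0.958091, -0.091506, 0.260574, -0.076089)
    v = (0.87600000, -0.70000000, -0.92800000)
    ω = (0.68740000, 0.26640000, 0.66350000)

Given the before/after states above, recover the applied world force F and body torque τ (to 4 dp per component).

F = (1.1000, -2.5000, -0.8000)
τ = (0.2000, -0.0700, -0.0700)

Δω = ω₁−ω₀ = (0.18740000, -0.03360000, -0.03650000)
applied torque τ = (0.2000, -0.0700, -0.0700)
Δv = v₁−v₀ = (0.17600000, -0.40000000, -0.12800000)
applied force F = (1.1000, -2.5000, -0.8000)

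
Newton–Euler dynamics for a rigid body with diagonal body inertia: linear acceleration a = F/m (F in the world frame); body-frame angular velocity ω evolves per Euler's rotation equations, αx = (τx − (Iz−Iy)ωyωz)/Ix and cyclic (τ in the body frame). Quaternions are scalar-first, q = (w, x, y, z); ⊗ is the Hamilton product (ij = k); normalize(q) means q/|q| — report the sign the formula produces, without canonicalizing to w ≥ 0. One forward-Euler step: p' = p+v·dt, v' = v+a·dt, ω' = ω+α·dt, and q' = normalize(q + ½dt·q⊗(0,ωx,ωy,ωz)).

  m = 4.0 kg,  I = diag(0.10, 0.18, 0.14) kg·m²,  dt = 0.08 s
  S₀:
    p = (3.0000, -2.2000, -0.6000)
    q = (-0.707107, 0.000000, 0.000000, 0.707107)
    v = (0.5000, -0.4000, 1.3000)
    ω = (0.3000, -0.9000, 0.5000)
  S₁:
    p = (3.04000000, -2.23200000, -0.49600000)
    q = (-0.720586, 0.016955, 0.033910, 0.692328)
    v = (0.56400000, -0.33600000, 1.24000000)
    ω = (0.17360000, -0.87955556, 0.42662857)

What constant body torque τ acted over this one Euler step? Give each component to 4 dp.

ω₁ − ω₀ = (-0.12640000, 0.02044444, -0.07337143)
precession coupling = (0.0180, -0.0060, -0.0216)
τ = I·(Δω/dt) + ω₀×(Iω₀) = (-0.1400, 0.0400, -0.1500)

τ = (-0.1400, 0.0400, -0.1500)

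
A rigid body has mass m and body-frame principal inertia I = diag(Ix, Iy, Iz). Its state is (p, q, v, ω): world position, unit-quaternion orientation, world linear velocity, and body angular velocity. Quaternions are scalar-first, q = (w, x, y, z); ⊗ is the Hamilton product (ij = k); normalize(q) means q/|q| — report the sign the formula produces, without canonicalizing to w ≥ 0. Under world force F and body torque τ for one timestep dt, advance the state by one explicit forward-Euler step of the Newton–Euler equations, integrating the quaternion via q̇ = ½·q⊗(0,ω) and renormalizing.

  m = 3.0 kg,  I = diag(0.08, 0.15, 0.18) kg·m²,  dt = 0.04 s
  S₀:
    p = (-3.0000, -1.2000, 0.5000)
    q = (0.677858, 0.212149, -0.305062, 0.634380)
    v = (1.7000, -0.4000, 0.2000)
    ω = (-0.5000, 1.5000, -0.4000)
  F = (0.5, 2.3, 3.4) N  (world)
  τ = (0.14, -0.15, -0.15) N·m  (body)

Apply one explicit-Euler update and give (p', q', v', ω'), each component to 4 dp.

p + v·dt = (-2.9320, -1.2160, 0.5080)
v' = v + a·dt = (1.7067, -0.3693, 0.2453)
(τ − ω×Iω)/I = (1.9750, -0.8667, -0.5417)
ω' = ω + α·dt = (-0.4210, 1.4653, -0.4217)
2q̇ = q⊗(0,ω) = (0.8174195, -1.1684742, 0.7844566, -0.1054507)
q + ½dt·q⊗(0,ω), renormalized = (0.6938, 0.1887, -0.2892, 0.6319)

p' = (-2.9320, -1.2160, 0.5080)
q' = (0.6938, 0.1887, -0.2892, 0.6319)
v' = (1.7067, -0.3693, 0.2453)
ω' = (-0.4210, 1.4653, -0.4217)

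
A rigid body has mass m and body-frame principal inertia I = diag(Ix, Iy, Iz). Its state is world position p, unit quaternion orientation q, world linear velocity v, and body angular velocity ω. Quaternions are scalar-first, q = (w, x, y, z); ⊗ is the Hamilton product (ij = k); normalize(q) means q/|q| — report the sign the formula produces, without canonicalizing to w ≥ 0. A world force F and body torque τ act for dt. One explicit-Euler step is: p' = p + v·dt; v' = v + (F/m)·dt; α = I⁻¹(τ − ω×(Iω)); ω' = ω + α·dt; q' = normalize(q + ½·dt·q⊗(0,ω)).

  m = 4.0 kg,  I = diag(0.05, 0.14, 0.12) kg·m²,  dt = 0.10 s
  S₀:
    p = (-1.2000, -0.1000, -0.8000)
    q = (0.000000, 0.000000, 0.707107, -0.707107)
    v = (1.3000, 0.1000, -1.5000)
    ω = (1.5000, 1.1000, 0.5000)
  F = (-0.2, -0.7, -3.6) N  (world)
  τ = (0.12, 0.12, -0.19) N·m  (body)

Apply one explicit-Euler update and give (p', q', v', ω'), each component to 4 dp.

a = F/m = (-0.0500, -0.1750, -0.9000)
p + v·dt = (-1.0700, -0.0900, -0.9500)
v + (F/m)dt = (1.2950, 0.0825, -1.5900)
angular accel α = (2.6200, 1.2321, -2.8208)
new body rate ω' = (1.7620, 1.2232, 0.2179)
q⊗(0,ω) = (-0.4242642, 1.1313712, -1.0606605, -1.0606605)
q' = normalize(q + ½dt·q⊗(0,ω)) = (-0.0211, 0.0563, 0.6511, -0.7566)

p' = (-1.0700, -0.0900, -0.9500)
q' = (-0.0211, 0.0563, 0.6511, -0.7566)
v' = (1.2950, 0.0825, -1.5900)
ω' = (1.7620, 1.2232, 0.2179)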